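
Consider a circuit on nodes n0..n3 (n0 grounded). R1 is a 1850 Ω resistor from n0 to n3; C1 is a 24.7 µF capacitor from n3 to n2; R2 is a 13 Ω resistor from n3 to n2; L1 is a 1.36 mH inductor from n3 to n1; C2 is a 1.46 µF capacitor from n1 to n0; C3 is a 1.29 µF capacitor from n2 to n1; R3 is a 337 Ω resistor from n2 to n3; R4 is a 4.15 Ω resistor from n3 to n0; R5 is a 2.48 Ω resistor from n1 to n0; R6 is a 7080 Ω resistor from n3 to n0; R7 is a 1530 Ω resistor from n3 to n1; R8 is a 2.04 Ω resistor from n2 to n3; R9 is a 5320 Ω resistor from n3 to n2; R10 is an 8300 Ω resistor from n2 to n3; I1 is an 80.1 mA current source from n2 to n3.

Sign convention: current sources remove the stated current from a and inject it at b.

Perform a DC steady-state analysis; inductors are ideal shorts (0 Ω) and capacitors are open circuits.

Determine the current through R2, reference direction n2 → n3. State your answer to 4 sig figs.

-0.01080 A

MNA unknowns: 3 node voltages V₁..V_3 plus 1 source current (L1)
R1: Y=0.0005405 on G[0,3]
C1: Y=0.000 on G[3,2]
R2: Y=0.07692 on G[3,2]
L1: row V3−V1=0, i_L1 at 3,1
C2: Y=0.000 on G[1,0]
C3: Y=0.000 on G[2,1]
R3: Y=0.002967 on G[2,3]
R4: Y=0.2410 on G[3,0]
R5: Y=0.4032 on G[1,0]
R6: Y=0.0001412 on G[3,0]
R7: Y=0.0006536 on G[3,1]
R8: Y=0.4902 on G[2,3]
R9: Y=0.0001880 on G[3,2]
R10: Y=0.0001205 on G[2,3]
I1: z[2]−=0.0801, z[3]+=0.0801
solve → V1=0.000, V2=-0.1404, V3=0.000
aux → i_L1=0.000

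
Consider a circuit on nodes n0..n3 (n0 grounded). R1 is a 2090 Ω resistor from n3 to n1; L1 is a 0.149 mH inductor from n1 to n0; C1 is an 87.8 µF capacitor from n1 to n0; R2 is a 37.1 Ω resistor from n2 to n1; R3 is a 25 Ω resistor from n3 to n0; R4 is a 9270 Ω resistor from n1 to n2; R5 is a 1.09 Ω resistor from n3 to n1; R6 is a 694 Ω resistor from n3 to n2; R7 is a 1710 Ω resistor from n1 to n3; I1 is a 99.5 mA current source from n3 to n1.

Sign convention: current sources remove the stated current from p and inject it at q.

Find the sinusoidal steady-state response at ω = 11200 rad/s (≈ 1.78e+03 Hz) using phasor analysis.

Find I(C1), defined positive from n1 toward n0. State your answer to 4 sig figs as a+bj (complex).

MNA unknowns: 3 node voltages V₁..V_3
R1: Y=0.0004785+0.000j on G[3,1]
L1: Y=0.000-0.5992j on G[1,0]
C1: Y=0.000+0.9834j on G[1,0]
R2: Y=0.02695+0.000j on G[2,1]
R3: Y=0.04000+0.000j on G[3,0]
R4: Y=0.0001079+0.000j on G[1,2]
R5: Y=0.9174+0.000j on G[3,1]
R6: Y=0.001441+0.000j on G[3,2]
R7: Y=0.0005848+0.000j on G[1,3]
I1: z[3]−=0.0995, z[1]+=0.0995
solve → V1=0.001067-0.01069j, V2=-0.004176-0.01067j, V3=-0.1026-0.01024j

0.01051+0.001049j A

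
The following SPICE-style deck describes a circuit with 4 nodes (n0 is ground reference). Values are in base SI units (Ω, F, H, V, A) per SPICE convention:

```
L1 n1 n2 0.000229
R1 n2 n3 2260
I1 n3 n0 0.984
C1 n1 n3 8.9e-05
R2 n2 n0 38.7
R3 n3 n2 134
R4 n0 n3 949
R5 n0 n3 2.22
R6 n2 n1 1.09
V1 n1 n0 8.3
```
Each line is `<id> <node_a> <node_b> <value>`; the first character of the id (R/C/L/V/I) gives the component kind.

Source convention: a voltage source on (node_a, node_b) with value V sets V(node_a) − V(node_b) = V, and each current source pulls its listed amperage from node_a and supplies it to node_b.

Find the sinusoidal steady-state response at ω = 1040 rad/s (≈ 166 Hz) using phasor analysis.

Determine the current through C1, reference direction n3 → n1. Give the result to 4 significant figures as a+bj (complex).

-0.1845-0.9161j A

MNA unknowns: 3 node voltages V₁..V_3 plus 1 source current (V1)
L1: Y=0.000-4.199j on G[1,2]
R1: Y=0.0004425+0.000j on G[2,3]
I1: z[3]−=0.984, z[0]+=0.984
C1: Y=0.000+0.09256j on G[1,3]
R2: Y=0.02584+0.000j on G[2,0]
R3: Y=0.007463+0.000j on G[3,2]
R4: Y=0.001054+0.000j on G[0,3]
R5: Y=0.4505+0.000j on G[0,3]
R6: Y=0.9174+0.000j on G[2,1]
V1: row V1−V0=8.3, i_V1 at 1,0
solve → V1=8.300+0.000j, V2=8.281-0.06550j, V3=-1.598+1.993j
aux → i_V1=-0.4766-0.8982j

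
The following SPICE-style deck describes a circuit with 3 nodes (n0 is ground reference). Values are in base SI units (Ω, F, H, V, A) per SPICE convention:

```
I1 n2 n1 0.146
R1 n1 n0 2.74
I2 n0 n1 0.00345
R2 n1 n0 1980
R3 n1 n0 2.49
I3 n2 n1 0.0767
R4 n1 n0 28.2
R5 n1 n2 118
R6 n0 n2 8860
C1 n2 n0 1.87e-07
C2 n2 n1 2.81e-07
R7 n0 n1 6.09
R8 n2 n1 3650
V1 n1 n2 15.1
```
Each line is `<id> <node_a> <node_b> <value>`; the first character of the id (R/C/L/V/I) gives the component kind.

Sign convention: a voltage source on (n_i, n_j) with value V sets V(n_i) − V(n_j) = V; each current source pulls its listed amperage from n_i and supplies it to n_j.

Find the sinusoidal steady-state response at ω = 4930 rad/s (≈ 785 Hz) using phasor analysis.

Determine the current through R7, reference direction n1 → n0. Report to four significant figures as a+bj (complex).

MNA unknowns: 2 node voltages V₁..V_2 plus 1 source current (V1)
I1: z[2]−=0.146, z[1]+=0.146
R1: Y=0.3650+0.000j on G[1,0]
I2: z[0]−=0.00345, z[1]+=0.00345
R2: Y=0.0005051+0.000j on G[1,0]
R3: Y=0.4016+0.000j on G[1,0]
I3: z[2]−=0.0767, z[1]+=0.0767
R4: Y=0.03546+0.000j on G[1,0]
R5: Y=0.008475+0.000j on G[1,2]
R6: Y=0.0001129+0.000j on G[0,2]
C1: Y=0.000+0.0009219j on G[2,0]
C2: Y=0.000+0.001385j on G[2,1]
R7: Y=0.1642+0.000j on G[0,1]
R8: Y=0.0002740+0.000j on G[2,1]
V1: row V1−V2=15.1, i_V1 at 1,2
solve → V1=0.005345+0.01439j, V2=-15.09+0.01439j
aux → i_V1=0.08888-0.03483j

0.0008776+0.002363j A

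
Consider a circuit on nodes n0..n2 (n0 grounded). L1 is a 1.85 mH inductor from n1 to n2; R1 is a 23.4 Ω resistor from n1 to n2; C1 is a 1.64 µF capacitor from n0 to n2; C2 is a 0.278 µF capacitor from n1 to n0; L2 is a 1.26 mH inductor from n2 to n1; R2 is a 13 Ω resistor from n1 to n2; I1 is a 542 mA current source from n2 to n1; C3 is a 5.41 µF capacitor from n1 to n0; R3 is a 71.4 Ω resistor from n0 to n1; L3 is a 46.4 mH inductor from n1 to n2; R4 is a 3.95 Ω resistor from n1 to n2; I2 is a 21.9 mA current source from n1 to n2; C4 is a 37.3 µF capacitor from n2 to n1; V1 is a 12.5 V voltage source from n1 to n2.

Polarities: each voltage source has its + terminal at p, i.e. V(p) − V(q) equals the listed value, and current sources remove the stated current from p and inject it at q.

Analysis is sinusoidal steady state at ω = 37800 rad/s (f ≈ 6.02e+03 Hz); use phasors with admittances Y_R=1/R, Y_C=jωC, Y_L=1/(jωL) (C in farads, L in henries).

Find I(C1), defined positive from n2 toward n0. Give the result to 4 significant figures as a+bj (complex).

Apply KCL at each of the 2 non-ground nodes and solve the resulting linear system.
Node n1: branches {L1, R1, C2, L2, R2, I1, C3, R3, L3, R4, I2, C4, V1} → V_1 = 2.790+0.1411j
Node n2: branches {L1, R1, C1, L2, R2, I1, L3, R4, I2, C4, V1} → V_2 = -9.710+0.1411j
Source currents: i(V1)=-4.149-17.78j

-0.008746-0.6019j A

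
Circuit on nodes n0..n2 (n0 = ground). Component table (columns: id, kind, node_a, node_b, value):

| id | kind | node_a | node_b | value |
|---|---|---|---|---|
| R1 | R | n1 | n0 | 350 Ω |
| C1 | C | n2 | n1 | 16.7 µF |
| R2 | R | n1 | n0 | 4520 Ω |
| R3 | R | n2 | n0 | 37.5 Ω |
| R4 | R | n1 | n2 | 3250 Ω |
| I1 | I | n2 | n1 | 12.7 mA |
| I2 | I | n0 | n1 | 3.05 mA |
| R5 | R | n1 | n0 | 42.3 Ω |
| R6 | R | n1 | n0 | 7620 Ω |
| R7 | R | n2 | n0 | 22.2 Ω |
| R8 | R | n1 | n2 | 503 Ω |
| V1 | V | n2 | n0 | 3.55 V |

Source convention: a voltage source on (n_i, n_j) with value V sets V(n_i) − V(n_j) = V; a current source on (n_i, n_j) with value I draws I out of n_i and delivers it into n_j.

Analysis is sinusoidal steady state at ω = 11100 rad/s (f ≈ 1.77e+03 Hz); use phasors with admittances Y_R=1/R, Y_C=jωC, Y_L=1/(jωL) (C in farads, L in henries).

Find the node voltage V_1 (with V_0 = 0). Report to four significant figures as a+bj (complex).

3.484+0.4189j V

Apply KCL at each of the 2 non-ground nodes and solve the resulting linear system.
Node n1: branches {R1, C1, R2, R4, I1, I2, R5, R6, R8} → V_1 = 3.484+0.4189j
Node n2: branches {C1, R3, R4, I1, R7, R8, V1} → V_2 = 3.550+0.000j
Source currents: i(V1)=-0.3451-0.01125j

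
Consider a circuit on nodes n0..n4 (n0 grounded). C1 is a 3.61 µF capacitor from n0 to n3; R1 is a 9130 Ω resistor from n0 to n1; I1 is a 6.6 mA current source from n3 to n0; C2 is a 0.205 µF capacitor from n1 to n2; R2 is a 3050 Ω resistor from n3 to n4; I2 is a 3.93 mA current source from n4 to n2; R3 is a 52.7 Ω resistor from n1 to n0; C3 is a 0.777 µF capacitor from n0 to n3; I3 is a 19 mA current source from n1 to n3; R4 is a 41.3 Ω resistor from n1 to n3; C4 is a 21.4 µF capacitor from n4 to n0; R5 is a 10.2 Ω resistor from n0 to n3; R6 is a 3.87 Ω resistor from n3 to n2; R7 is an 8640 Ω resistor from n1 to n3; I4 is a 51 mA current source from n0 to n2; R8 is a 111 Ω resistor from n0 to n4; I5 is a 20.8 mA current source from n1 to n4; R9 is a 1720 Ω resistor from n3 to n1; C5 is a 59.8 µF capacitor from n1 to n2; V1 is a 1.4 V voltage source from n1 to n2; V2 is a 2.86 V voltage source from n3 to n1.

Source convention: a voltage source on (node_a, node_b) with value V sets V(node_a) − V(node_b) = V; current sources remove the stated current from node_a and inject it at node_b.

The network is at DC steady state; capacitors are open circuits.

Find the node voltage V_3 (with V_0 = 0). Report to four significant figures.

0.7042 V

MNA unknowns: 4 node voltages V₁..V_4 plus 2 source currents (V1, V2)
C1: Y=0.000 on G[0,3]
R1: Y=0.0001095 on G[0,1]
I1: z[3]−=0.0066, z[0]+=0.0066
C2: Y=0.000 on G[1,2]
R2: Y=0.0003279 on G[3,4]
I2: z[4]−=0.00393, z[2]+=0.00393
R3: Y=0.01898 on G[1,0]
C3: Y=0.000 on G[0,3]
I3: z[1]−=0.019, z[3]+=0.019
R4: Y=0.02421 on G[1,3]
C4: Y=0.000 on G[4,0]
R5: Y=0.09804 on G[0,3]
R6: Y=0.2584 on G[3,2]
R7: Y=0.0001157 on G[1,3]
I4: z[0]−=0.051, z[2]+=0.051
R8: Y=0.009009 on G[0,4]
I5: z[1]−=0.0208, z[4]+=0.0208
R9: Y=0.0005814 on G[3,1]
C5: Y=0.000 on G[1,2]
V1: row V1−V2=1.4, i_V1 at 1,2
V2: row V3−V1=2.86, i_V2 at 3,1
solve → V1=-2.156, V2=-3.556, V3=0.7042, V4=1.832
aux → i_V1=-1.156, i_V2=-1.228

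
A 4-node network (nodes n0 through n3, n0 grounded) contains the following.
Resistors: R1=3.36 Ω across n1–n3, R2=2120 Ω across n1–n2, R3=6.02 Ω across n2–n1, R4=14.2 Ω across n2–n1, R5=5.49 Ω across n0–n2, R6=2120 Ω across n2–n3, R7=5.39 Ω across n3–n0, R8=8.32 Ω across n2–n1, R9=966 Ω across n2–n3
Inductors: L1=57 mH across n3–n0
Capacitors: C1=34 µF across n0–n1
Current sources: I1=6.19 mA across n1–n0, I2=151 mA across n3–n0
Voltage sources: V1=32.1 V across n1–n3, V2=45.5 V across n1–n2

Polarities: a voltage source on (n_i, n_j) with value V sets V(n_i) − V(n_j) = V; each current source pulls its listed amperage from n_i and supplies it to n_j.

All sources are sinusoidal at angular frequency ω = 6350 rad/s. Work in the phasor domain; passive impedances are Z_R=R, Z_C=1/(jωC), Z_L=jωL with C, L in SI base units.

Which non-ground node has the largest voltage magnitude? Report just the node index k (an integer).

MNA unknowns: 3 node voltages V₁..V_3 plus 2 source currents (V1, V2)
R1: Y=0.2976+0.000j on G[1,3]
L1: Y=0.000-0.002763j on G[3,0]
R2: Y=0.0004717+0.000j on G[1,2]
R3: Y=0.1661+0.000j on G[2,1]
R4: Y=0.07042+0.000j on G[2,1]
R5: Y=0.1821+0.000j on G[0,2]
C1: Y=0.000+0.2159j on G[0,1]
I1: z[1]−=0.00619, z[0]+=0.00619
I2: z[3]−=0.151, z[0]+=0.151
R6: Y=0.0004717+0.000j on G[2,3]
R7: Y=0.1855+0.000j on G[3,0]
R8: Y=0.1202+0.000j on G[2,1]
R9: Y=0.001035+0.000j on G[2,3]
V1: row V1−V3=32.1, i_V1 at 1,3
V2: row V1−V2=45.5, i_V2 at 1,2
solve → V1=28.57-16.80j, V2=-16.93-16.80j, V3=-3.530-16.80j
aux → i_V1=-10.08-3.108j, i_V2=-19.36-3.061j

1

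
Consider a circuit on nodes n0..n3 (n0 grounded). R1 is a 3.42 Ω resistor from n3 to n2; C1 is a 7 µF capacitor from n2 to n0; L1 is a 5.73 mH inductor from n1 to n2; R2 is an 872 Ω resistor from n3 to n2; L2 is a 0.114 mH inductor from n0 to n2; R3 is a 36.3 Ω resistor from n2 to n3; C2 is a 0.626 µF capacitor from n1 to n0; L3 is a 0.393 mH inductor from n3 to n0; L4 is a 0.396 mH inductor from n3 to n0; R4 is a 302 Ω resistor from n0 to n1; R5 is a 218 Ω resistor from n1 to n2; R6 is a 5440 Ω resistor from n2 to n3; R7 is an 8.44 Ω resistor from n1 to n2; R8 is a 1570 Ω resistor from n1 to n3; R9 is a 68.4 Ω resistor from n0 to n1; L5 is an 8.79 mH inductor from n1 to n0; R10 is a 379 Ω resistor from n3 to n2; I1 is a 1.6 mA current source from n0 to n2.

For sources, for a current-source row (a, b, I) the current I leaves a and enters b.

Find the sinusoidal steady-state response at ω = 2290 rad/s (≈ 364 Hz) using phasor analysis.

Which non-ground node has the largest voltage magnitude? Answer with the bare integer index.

Apply KCL at each of the 3 non-ground nodes and solve the resulting linear system.
Node n1: branches {L1, C2, R4, R5, R7, R8, R9, L5} → V_1 = -2.531e-05+0.0003131j
Node n2: branches {R1, C1, L1, R2, L2, R3, R5, R6, R7, R10, I1} → V_2 = 3.531e-05+0.0004077j
Node n3: branches {R1, R2, R3, L3, L4, R6, R8, R10} → V_3 = -5.774e-05+1.362e-05j

2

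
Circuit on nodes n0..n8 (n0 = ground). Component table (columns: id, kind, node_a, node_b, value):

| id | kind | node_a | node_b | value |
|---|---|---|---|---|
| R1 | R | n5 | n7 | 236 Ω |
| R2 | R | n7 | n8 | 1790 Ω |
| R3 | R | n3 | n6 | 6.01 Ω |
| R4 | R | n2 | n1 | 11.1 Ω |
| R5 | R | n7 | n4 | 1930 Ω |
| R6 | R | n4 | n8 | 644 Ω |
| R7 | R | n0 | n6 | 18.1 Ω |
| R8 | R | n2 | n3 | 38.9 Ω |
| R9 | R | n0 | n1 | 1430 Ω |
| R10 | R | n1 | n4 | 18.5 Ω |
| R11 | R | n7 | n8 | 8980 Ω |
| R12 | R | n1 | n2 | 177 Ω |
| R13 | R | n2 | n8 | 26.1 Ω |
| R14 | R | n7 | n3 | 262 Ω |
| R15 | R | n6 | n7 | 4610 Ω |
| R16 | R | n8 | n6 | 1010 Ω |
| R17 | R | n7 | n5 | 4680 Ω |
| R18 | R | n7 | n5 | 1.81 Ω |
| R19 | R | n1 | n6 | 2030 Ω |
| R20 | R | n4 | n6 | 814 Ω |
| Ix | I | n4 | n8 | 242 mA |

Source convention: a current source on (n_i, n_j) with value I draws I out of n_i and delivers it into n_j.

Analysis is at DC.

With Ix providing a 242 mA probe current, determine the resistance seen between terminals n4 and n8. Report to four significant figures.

Apply KCL at each of the 8 non-ground nodes and solve the resulting linear system.
Node n1: branches {R4, R9, R10, R12, R19} → V_1 = -2.016
Node n2: branches {R4, R8, R12, R13} → V_2 = 0.1863
Node n3: branches {R3, R8, R14} → V_3 = 0.04977
Node n4: branches {R5, R6, R10, R20, Ix} → V_4 = -5.960
Node n5: branches {R1, R17, R18} → V_5 = 0.1877
Node n6: branches {R3, R7, R15, R16, R19, R20} → V_6 = 0.02551
Node n7: branches {R1, R2, R5, R11, R14, R15, R17, R18} → V_7 = 0.1877
Node n8: branches {R2, R6, R11, R13, R16, Ix} → V_8 = 5.780

R_eq = 48.51 Ω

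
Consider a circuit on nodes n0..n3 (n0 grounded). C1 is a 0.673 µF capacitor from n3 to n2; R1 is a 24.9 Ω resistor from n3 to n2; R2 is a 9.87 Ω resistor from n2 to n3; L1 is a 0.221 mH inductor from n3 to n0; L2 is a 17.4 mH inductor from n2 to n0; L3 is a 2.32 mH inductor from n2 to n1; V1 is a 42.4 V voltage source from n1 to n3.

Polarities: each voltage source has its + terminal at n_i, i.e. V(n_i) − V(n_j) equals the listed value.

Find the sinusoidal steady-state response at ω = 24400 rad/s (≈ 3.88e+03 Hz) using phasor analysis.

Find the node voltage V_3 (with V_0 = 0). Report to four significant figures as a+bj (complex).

Element admittances at ω=24400 rad/s:
  Y(C1) = 0.000+0.01642j S between n3,n2
  Y(R1) = 0.04016+0.000j S between n3,n2
  Y(R2) = 0.1013+0.000j S between n2,n3
  Y(L1) = 0.000-0.1854j S between n3,n0
  Y(L2) = 0.000-0.002355j S between n2,n0
  Y(L3) = 0.000-0.01767j S between n2,n1
  V1: constraint V(n1)−V(n3) = 42.4
Assemble and solve the 4×4 MNA system:
  V(n1)=42.40+0.06636j  V(n2)=0.1318-5.224j  V(n3)=-0.001674+0.06636j
  i(V1)=-0.09346+0.7467j

-0.001674+0.06636j V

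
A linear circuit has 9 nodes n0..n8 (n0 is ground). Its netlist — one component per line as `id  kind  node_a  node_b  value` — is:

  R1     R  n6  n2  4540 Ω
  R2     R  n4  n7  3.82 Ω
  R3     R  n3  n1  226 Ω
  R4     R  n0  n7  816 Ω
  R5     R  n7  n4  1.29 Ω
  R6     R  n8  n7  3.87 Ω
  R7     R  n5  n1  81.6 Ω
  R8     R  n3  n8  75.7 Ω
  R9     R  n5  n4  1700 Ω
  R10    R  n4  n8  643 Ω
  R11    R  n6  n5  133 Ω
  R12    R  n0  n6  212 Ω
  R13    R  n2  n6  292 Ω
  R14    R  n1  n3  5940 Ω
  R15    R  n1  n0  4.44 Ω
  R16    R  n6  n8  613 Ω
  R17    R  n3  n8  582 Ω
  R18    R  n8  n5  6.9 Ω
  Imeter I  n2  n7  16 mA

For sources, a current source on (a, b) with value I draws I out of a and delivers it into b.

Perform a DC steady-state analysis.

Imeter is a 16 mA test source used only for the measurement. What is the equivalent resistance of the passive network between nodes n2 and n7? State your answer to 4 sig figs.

Apply KCL at each of the 8 non-ground nodes and solve the resulting linear system.
Node n1: branches {R3, R7, R14, R15} → V_1 = 0.01819
Node n2: branches {R1, R13, Imeter} → V_2 = -5.363
Node n3: branches {R3, R8, R14, R17} → V_3 = 0.2666
Node n4: branches {R2, R5, R9, R10} → V_4 = 0.4022
Node n5: branches {R7, R9, R11, R18} → V_5 = 0.2593
Node n6: branches {R1, R11, R12, R13, R16} → V_6 = -0.9729
Node n7: branches {R2, R4, R5, R6, Imeter} → V_7 = 0.4024
Node n8: branches {R6, R8, R10, R16, R17, R18} → V_8 = 0.3430

R_eq = 360.3 Ω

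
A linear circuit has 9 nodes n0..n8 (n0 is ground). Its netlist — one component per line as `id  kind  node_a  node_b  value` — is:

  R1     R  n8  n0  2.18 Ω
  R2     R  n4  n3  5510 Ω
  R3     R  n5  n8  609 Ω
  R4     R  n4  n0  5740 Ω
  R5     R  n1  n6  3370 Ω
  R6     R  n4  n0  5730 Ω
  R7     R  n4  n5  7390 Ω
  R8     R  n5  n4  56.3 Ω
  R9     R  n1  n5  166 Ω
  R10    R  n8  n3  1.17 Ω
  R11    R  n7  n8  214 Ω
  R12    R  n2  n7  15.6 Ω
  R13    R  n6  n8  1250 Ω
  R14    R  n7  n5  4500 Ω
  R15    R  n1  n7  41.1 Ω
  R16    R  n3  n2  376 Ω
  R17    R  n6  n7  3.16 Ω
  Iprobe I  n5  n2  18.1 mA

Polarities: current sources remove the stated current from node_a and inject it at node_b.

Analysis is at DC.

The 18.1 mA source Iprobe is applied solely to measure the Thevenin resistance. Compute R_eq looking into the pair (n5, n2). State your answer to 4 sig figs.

R_eq = 160.5 Ω

Element admittances at DC:
  Y(R1) = 0.4587 S between n8,n0
  Y(R2) = 0.0001815 S between n4,n3
  Y(R3) = 0.001642 S between n5,n8
  Y(R4) = 0.0001742 S between n4,n0
  Y(R5) = 0.0002967 S between n1,n6
  Y(R6) = 0.0001745 S between n4,n0
  Y(R7) = 0.0001353 S between n4,n5
  Y(R8) = 0.01776 S between n5,n4
  Y(R9) = 0.006024 S between n1,n5
  Y(R10) = 0.8547 S between n8,n3
  Y(R11) = 0.004673 S between n7,n8
  Y(R12) = 0.06410 S between n2,n7
  Y(R13) = 0.0008000 S between n6,n8
  Y(R14) = 0.0002222 S between n7,n5
  Y(R15) = 0.02433 S between n1,n7
  Y(R16) = 0.002660 S between n3,n2
  Y(R17) = 0.3165 S between n6,n7
  Iprobe: injects 0.0181 A into n2 (from n5)
Assemble and solve the 8×8 MNA system:
  V(n1)=-0.02809  V(n2)=0.7451  V(n3)=0.003457  V(n4)=-2.098  V(n5)=-2.161  V(n6)=0.4918  V(n7)=0.4936  V(n8)=0.001595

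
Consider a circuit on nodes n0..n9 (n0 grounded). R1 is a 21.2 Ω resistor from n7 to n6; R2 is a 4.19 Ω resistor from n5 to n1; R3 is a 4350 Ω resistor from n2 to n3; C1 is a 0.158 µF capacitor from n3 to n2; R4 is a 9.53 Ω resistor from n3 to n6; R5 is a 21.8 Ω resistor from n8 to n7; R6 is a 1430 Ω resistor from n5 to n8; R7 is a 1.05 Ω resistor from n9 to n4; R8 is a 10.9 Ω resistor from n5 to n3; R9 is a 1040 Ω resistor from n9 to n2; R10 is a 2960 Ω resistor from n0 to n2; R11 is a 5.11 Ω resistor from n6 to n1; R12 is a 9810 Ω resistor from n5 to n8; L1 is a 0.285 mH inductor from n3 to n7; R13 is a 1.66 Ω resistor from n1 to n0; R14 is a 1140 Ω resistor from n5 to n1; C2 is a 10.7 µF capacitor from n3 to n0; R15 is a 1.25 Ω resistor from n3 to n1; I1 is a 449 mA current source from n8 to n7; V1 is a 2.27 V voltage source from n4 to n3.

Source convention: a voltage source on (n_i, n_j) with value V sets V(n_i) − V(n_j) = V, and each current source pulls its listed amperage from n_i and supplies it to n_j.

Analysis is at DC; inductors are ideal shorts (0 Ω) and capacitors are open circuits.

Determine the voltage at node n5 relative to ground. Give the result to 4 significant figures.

MNA unknowns: 9 node voltages V₁..V_9 plus 2 source currents (L1, V1)
R1: Y=0.04717 on G[7,6]
R2: Y=0.2387 on G[5,1]
R3: Y=0.0002299 on G[2,3]
C1: Y=0.000 on G[3,2]
R4: Y=0.1049 on G[3,6]
R5: Y=0.04587 on G[8,7]
R6: Y=0.0006993 on G[5,8]
R7: Y=0.9524 on G[9,4]
R8: Y=0.09174 on G[5,3]
R9: Y=0.0009615 on G[9,2]
R10: Y=0.0003378 on G[0,2]
R11: Y=0.1957 on G[6,1]
R12: Y=0.0001019 on G[5,8]
L1: row V3−V7=0, i_L1 at 3,7
R13: Y=0.6024 on G[1,0]
R14: Y=0.0008772 on G[5,1]
C2: Y=0.000 on G[3,0]
R15: Y=0.8000 on G[3,1]
I1: z[8]−=0.449, z[7]+=0.449
V1: row V4−V3=2.27, i_V1 at 4,3
solve → V1=-0.0008021, V2=1.430, V3=0.004529, V4=2.275, V5=-0.02253, V6=0.001529, V7=0.004529, V8=-9.616, V9=2.274
aux → i_L1=-0.007545, i_V1=-0.0008110

-0.02253 V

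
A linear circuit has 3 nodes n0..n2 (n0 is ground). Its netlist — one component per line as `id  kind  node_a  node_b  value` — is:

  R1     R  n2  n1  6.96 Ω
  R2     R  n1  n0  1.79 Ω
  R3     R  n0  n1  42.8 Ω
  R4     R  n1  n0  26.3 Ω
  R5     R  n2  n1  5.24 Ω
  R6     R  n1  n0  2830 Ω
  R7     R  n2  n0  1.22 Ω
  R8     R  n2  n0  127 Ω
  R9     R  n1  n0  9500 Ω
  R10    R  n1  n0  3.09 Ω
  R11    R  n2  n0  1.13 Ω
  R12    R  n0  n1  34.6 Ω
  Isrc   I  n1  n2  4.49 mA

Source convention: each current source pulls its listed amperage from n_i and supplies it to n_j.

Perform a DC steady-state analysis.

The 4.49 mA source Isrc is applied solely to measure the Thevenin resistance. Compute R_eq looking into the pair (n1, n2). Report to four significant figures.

MNA unknowns: 2 node voltages V₁..V_2
R1: Y=0.1437 on G[2,1]
R2: Y=0.5587 on G[1,0]
R3: Y=0.02336 on G[0,1]
R4: Y=0.03802 on G[1,0]
R5: Y=0.1908 on G[2,1]
R6: Y=0.0003534 on G[1,0]
R7: Y=0.8197 on G[2,0]
R8: Y=0.007874 on G[2,0]
R9: Y=0.0001053 on G[1,0]
R10: Y=0.3236 on G[1,0]
R11: Y=0.8850 on G[2,0]
R12: Y=0.02890 on G[0,1]
Isrc: z[1]−=0.00449, z[2]+=0.00449
solve → V1=-0.002998, V2=0.001703

R_eq = 1.047 Ω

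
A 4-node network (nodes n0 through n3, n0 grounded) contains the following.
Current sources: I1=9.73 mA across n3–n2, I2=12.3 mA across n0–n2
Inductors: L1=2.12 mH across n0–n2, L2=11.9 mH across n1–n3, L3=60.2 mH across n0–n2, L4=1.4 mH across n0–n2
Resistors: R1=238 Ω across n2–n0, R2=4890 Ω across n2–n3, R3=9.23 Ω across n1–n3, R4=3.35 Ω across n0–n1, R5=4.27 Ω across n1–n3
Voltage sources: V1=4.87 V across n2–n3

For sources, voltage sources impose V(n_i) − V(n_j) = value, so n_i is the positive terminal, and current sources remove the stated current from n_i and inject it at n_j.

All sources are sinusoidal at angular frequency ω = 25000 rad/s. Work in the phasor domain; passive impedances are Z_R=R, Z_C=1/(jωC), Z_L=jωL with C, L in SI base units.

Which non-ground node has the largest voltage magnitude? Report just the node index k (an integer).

MNA unknowns: 3 node voltages V₁..V_3 plus 1 source current (V1)
I1: z[3]−=0.00973, z[2]+=0.00973
L1: Y=0.000-0.01887j on G[0,2]
R1: Y=0.004202+0.000j on G[2,0]
L2: Y=0.000-0.003361j on G[1,3]
L3: Y=0.000-0.0006645j on G[0,2]
R2: Y=0.0002045+0.000j on G[2,3]
R3: Y=0.1083+0.000j on G[1,3]
I2: z[0]−=0.0123, z[2]+=0.0123
R4: Y=0.2985+0.000j on G[0,1]
R5: Y=0.2342+0.000j on G[1,3]
L4: Y=0.000-0.02857j on G[0,2]
V1: row V2−V3=4.87, i_V1 at 2,3
solve → V1=-0.2307+0.6959j, V2=4.432+1.300j, V3=-0.4378+1.300j
aux → i_V1=-0.06014+0.2077j

2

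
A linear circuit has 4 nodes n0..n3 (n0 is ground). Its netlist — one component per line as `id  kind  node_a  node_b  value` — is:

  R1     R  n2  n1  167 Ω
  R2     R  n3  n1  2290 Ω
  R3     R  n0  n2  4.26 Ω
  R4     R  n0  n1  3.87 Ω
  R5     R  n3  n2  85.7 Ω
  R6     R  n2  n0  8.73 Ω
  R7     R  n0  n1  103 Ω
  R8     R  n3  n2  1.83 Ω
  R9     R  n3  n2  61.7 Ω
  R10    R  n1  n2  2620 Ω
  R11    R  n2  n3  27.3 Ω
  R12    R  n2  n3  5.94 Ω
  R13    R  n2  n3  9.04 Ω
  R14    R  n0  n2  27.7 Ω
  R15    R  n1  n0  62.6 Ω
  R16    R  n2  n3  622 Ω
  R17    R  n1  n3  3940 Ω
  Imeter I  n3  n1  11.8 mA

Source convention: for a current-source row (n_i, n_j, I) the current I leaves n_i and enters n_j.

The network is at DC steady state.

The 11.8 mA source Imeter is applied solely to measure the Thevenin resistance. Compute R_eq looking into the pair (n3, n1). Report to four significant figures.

MNA unknowns: 3 node voltages V₁..V_3
R1: Y=0.005988 on G[2,1]
R2: Y=0.0004367 on G[3,1]
R3: Y=0.2347 on G[0,2]
R4: Y=0.2584 on G[0,1]
R5: Y=0.01167 on G[3,2]
R6: Y=0.1145 on G[2,0]
R7: Y=0.009709 on G[0,1]
R8: Y=0.5464 on G[3,2]
R9: Y=0.01621 on G[3,2]
R10: Y=0.0003817 on G[1,2]
R11: Y=0.03663 on G[2,3]
R12: Y=0.1684 on G[2,3]
R13: Y=0.1106 on G[2,3]
R14: Y=0.03610 on G[0,2]
R15: Y=0.01597 on G[1,0]
R16: Y=0.001608 on G[2,3]
R17: Y=0.0002538 on G[1,3]
Imeter: z[3]−=0.0118, z[1]+=0.0118
solve → V1=0.03979, V2=-0.02933, V3=-0.04250

R_eq = 6.974 Ω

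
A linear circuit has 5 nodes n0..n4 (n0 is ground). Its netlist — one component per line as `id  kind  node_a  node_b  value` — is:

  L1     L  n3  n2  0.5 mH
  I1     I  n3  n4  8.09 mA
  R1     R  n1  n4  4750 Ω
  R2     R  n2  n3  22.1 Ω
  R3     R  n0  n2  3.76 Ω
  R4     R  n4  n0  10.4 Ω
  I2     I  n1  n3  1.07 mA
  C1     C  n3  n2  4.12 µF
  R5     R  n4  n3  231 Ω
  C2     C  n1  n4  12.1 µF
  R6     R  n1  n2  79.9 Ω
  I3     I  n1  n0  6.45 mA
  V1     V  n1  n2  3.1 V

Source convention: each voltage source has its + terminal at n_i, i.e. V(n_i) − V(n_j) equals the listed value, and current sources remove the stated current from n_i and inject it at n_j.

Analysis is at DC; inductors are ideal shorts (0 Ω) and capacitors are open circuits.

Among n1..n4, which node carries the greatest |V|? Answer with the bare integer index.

MNA unknowns: 4 node voltages V₁..V_4 plus 2 source currents (L1, V1)
L1: row V3−V2=0, i_L1 at 3,2
I1: z[3]−=0.00809, z[4]+=0.00809
R1: Y=0.0002105 on G[1,4]
R2: Y=0.04525 on G[2,3]
R3: Y=0.2660 on G[0,2]
R4: Y=0.09615 on G[4,0]
I2: z[1]−=0.00107, z[3]+=0.00107
C1: Y=0.000 on G[3,2]
R5: Y=0.004329 on G[4,3]
C2: Y=0.000 on G[1,4]
R6: Y=0.01252 on G[1,2]
I3: z[1]−=0.00645, z[0]+=0.00645
V1: row V1−V2=3.1, i_V1 at 1,2
solve → V1=3.045, V2=-0.05475, V3=-0.05475, V4=0.08436
aux → i_L1=-0.006418, i_V1=-0.04694

1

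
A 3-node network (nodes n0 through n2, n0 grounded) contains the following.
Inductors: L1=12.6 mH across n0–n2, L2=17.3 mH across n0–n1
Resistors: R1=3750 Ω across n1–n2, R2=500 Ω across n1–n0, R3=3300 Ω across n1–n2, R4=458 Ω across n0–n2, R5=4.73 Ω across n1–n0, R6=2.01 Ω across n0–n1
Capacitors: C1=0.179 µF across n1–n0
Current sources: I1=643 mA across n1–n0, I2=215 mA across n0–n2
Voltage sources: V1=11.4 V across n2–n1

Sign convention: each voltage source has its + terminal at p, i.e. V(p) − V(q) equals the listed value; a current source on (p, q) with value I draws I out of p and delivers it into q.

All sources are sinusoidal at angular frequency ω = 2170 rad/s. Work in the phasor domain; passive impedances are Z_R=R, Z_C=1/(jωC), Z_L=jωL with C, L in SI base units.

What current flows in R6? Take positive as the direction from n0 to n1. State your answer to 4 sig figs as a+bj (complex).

MNA unknowns: 2 node voltages V₁..V_2 plus 1 source current (V1)
L1: Y=0.000-0.03657j on G[0,2]
R1: Y=0.0002667+0.000j on G[1,2]
C1: Y=0.000+0.0003884j on G[1,0]
R2: Y=0.002000+0.000j on G[1,0]
L2: Y=0.000-0.02664j on G[0,1]
R3: Y=0.0003030+0.000j on G[1,2]
R4: Y=0.002183+0.000j on G[0,2]
R5: Y=0.2114+0.000j on G[1,0]
R6: Y=0.4975+0.000j on G[0,1]
I1: z[1]−=0.643, z[0]+=0.643
I2: z[0]−=0.215, z[2]+=0.215
V1: row V2−V1=11.4, i_V1 at 2,1
solve → V1=-0.6813+0.5247j, V2=10.72+0.5247j
aux → i_V1=0.1659+0.3909j

0.3390-0.2610j A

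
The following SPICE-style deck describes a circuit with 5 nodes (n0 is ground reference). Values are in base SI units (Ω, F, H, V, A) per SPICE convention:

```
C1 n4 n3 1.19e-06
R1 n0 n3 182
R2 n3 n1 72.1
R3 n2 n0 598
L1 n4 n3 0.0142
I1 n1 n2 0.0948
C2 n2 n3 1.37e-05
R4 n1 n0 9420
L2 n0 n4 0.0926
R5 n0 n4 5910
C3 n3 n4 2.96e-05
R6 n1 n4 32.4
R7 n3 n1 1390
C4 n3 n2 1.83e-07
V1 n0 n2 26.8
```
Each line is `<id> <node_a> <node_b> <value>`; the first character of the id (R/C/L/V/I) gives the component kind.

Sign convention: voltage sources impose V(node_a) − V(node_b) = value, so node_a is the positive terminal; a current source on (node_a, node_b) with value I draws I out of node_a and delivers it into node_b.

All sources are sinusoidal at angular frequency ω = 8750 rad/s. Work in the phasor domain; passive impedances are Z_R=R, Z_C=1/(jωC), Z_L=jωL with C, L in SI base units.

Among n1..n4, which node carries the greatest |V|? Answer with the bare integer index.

MNA unknowns: 4 node voltages V₁..V_4 plus 1 source current (V1)
C1: Y=0.000+0.01041j on G[4,3]
R1: Y=0.005495+0.000j on G[0,3]
R2: Y=0.01387+0.000j on G[3,1]
R3: Y=0.001672+0.000j on G[2,0]
L1: Y=0.000-0.008048j on G[4,3]
I1: z[1]−=0.0948, z[2]+=0.0948
C2: Y=0.000+0.1199j on G[2,3]
R4: Y=0.0001062+0.000j on G[1,0]
L2: Y=0.000-0.001234j on G[0,4]
R5: Y=0.0001692+0.000j on G[0,4]
C3: Y=0.000+0.2590j on G[3,4]
R6: Y=0.03086+0.000j on G[1,4]
R7: Y=0.0007194+0.000j on G[3,1]
C4: Y=0.000+0.001601j on G[3,2]
V1: row V0−V2=26.8, i_V1 at 0,2
solve → V1=-29.16-0.3633j, V2=-26.80+0.000j, V3=-27.05-0.5096j, V4=-27.19-0.2955j
aux → i_V1=-0.2015+0.03067j

1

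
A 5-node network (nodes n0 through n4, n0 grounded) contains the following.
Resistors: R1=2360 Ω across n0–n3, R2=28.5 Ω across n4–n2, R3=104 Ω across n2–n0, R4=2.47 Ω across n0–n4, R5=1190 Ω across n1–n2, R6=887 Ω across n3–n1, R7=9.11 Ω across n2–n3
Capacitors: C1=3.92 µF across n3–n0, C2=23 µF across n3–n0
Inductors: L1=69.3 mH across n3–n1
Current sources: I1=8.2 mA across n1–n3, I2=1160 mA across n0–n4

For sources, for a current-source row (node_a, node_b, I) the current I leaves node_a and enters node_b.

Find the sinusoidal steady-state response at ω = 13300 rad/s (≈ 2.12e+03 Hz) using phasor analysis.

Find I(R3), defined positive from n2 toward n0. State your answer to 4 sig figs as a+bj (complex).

0.005793-0.001397j A

Element admittances at ω=13300 rad/s:
  Y(R1) = 0.0004237+0.000j S between n0,n3
  Y(R2) = 0.03509+0.000j S between n4,n2
  Y(C1) = 0.000+0.05214j S between n3,n0
  Y(L1) = 0.000-0.001085j S between n3,n1
  Y(R3) = 0.009615+0.000j S between n2,n0
  Y(R4) = 0.4049+0.000j S between n0,n4
  Y(R5) = 0.0008403+0.000j S between n1,n2
  Y(C2) = 0.000+0.3059j S between n3,n0
  Y(R6) = 0.001127+0.000j S between n3,n1
  I1: injects 0.0082 A into n3 (from n1)
  Y(R7) = 0.1098+0.000j S between n2,n3
  I2: injects 1.16 A into n4 (from n0)
Assemble and solve the 4×4 MNA system:
  V(n1)=-2.994-1.830j  V(n2)=0.6025-0.1453j  V(n3)=0.01723-0.1879j  V(n4)=2.685-0.01159j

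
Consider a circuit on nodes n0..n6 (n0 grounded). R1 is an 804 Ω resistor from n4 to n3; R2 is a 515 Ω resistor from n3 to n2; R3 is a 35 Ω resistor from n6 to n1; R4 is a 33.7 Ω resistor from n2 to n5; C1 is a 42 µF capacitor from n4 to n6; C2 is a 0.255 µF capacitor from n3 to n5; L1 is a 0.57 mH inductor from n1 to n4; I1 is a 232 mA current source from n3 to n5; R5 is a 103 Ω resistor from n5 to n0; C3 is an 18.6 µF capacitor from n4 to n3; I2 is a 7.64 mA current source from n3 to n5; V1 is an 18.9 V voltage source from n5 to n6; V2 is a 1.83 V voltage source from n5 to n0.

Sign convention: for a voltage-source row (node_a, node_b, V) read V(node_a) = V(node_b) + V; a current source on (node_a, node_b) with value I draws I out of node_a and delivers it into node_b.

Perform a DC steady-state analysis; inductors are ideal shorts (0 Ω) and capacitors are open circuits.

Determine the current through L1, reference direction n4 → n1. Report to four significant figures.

MNA unknowns: 6 node voltages V₁..V_6 plus 3 source currents (L1, V1, V2)
R1: Y=0.001244 on G[4,3]
R2: Y=0.001942 on G[3,2]
R3: Y=0.02857 on G[6,1]
R4: Y=0.02967 on G[2,5]
C1: Y=0.000 on G[4,6]
C2: Y=0.000 on G[3,5]
L1: row V1−V4=0, i_L1 at 1,4
I1: z[3]−=0.232, z[5]+=0.232
R5: Y=0.009709 on G[5,0]
C3: Y=0.000 on G[4,3]
I2: z[3]−=0.00764, z[5]+=0.00764
V1: row V5−V6=18.9, i_V1 at 5,6
V2: row V5−V0=1.83, i_V2 at 5,0
solve → V1=-19.91, V2=-3.512, V3=-85.14, V4=-19.91, V5=1.830, V6=-17.07
aux → i_L1=0.08113, i_V1=0.08113, i_V2=-0.01777

-0.08113 A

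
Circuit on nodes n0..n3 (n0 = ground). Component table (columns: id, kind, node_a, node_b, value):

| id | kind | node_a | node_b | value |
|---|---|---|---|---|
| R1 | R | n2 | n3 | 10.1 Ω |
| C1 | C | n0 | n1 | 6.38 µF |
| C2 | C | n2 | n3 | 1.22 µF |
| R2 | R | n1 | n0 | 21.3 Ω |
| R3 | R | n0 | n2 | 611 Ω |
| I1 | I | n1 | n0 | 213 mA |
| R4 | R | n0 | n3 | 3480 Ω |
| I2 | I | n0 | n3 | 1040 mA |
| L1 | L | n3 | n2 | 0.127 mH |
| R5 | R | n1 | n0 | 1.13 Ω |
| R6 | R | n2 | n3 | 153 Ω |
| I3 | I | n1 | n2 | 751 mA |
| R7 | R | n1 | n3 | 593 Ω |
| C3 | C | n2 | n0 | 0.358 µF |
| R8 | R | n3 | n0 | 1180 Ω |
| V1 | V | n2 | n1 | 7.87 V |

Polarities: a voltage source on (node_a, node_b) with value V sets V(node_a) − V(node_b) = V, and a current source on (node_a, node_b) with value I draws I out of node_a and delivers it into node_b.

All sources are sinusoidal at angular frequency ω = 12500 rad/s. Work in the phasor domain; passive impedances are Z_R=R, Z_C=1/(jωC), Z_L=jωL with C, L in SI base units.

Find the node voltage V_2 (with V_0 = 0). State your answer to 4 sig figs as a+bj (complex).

Element admittances at ω=12500 rad/s:
  Y(R1) = 0.09901+0.000j S between n2,n3
  Y(C1) = 0.000+0.07975j S between n0,n1
  Y(C2) = 0.000+0.01525j S between n2,n3
  Y(R2) = 0.04695+0.000j S between n1,n0
  Y(R3) = 0.001637+0.000j S between n0,n2
  I1: injects 0.213 A into n0 (from n1)
  Y(R4) = 0.0002874+0.000j S between n0,n3
  I2: injects 1.04 A into n3 (from n0)
  Y(L1) = 0.000-0.6299j S between n3,n2
  Y(R5) = 0.8850+0.000j S between n1,n0
  Y(R6) = 0.006536+0.000j S between n2,n3
  I3: injects 0.751 A into n2 (from n1)
  Y(R7) = 0.001686+0.000j S between n1,n3
  Y(C3) = 0.000+0.004475j S between n2,n0
  Y(R8) = 0.0008475+0.000j S between n3,n0
  V1: constraint V(n2)−V(n1) = 7.87
Assemble and solve the 4×4 MNA system:
  V(n1)=0.8506-0.1163j  V(n2)=8.721-0.1163j  V(n3)=9.003+1.488j
  i(V1)=1.752-0.04323j

8.721-0.1163j V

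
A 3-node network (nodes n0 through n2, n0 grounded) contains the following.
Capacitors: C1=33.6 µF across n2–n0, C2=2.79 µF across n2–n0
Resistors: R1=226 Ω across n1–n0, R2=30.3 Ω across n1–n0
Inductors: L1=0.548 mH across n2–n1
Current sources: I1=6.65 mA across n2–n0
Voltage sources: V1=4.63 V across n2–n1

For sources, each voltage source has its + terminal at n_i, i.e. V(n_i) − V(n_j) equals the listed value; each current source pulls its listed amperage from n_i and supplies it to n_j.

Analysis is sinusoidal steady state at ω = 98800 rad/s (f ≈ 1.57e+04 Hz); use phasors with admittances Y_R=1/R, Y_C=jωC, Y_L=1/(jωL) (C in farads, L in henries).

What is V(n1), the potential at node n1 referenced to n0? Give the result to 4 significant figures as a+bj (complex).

Element admittances at ω=98800 rad/s:
  Y(C1) = 0.000+3.320j S between n2,n0
  Y(R1) = 0.004425+0.000j S between n1,n0
  Y(L1) = 0.000-0.01847j S between n2,n1
  Y(R2) = 0.03300+0.000j S between n1,n0
  Y(C2) = 0.000+0.2757j S between n2,n0
  I1: injects 0.00665 A into n0 (from n2)
  V1: constraint V(n2)−V(n1) = 4.63
Assemble and solve the 3×3 MNA system:
  V(n1)=-4.630-0.04634j  V(n2)=0.0004825-0.04634j
  i(V1)=-0.1733+0.08378j

-4.630-0.04634j V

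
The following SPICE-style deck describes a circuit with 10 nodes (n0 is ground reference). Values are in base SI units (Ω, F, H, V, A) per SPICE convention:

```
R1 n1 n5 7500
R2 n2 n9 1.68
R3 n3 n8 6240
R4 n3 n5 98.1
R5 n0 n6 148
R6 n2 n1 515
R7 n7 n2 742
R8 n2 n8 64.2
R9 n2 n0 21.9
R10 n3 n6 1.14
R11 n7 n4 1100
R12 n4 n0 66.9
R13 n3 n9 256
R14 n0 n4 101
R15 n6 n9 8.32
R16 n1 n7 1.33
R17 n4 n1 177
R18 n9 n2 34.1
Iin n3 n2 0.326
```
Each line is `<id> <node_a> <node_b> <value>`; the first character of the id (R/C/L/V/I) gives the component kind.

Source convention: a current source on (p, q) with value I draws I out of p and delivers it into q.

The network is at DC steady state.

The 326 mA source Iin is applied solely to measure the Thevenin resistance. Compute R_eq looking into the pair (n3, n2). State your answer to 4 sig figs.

R_eq = 10.18 Ω

Apply KCL at each of the 9 non-ground nodes and solve the resulting linear system.
Node n1: branches {R1, R6, R16, R17} → V_1 = 0.09696
Node n2: branches {R2, R6, R7, R8, R9, R18, Iin} → V_2 = 0.3719
Node n3: branches {R3, R4, R10, R13, Iin} → V_3 = -2.946
Node n4: branches {R11, R12, R14, R17} → V_4 = 0.02026
Node n5: branches {R1, R4} → V_5 = -2.907
Node n6: branches {R5, R10, R15} → V_6 = -2.588
Node n7: branches {R7, R11, R16} → V_7 = 0.09736
Node n8: branches {R3, R8} → V_8 = 0.3381
Node n9: branches {R2, R13, R15, R18} → V_9 = -0.1206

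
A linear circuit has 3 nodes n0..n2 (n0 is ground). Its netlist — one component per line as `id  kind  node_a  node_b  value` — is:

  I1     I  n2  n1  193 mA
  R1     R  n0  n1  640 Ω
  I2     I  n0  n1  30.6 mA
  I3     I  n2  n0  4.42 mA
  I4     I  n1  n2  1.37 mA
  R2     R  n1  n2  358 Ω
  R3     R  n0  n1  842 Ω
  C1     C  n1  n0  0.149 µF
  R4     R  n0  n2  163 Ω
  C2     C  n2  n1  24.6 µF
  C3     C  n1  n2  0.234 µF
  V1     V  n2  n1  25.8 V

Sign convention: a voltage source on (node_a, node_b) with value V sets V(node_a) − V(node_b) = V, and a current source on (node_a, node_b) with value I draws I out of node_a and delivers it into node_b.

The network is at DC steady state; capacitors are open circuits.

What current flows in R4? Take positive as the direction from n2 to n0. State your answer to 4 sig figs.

MNA unknowns: 2 node voltages V₁..V_2 plus 1 source current (V1)
I1: z[2]−=0.193, z[1]+=0.193
R1: Y=0.001563 on G[0,1]
I2: z[0]−=0.0306, z[1]+=0.0306
I3: z[2]−=0.00442, z[0]+=0.00442
I4: z[1]−=0.00137, z[2]+=0.00137
R2: Y=0.002793 on G[1,2]
R3: Y=0.001188 on G[0,1]
C1: Y=0.000 on G[1,0]
R4: Y=0.006135 on G[0,2]
C2: Y=0.000 on G[2,1]
C3: Y=0.000 on G[1,2]
V1: row V2−V1=25.8, i_V1 at 2,1
solve → V1=-14.87, V2=10.93
aux → i_V1=-0.3352

0.06707 A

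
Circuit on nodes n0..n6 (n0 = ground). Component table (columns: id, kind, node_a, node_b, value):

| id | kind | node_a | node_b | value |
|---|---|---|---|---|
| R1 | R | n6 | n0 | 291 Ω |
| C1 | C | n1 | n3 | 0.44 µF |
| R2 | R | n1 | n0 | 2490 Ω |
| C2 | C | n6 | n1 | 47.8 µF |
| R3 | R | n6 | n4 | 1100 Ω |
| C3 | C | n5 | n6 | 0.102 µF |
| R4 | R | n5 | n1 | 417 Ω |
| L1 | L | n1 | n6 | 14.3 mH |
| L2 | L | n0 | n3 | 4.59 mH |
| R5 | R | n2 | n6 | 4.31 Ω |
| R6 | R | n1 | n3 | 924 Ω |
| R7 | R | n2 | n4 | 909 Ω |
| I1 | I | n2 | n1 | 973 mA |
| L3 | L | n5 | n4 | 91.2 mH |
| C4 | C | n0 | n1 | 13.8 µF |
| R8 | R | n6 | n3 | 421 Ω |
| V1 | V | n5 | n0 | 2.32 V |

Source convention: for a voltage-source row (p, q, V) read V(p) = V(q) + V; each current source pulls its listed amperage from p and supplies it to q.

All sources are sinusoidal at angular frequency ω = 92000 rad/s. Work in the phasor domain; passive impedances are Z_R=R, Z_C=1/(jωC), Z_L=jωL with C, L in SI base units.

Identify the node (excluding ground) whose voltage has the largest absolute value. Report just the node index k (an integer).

2

Apply KCL at each of the 6 non-ground nodes and solve the resulting linear system.
Node n1: branches {C1, R2, C2, R4, L1, R6, I1, C4} → V_1 = 0.01605-0.005895j
Node n2: branches {R5, R7, I1} → V_2 = -4.164+0.2137j
Node n3: branches {C1, L2, R6, R8} → V_3 = 0.03075-0.005208j
Node n4: branches {R3, R7, L3} → V_4 = -2.267-0.05787j
Node n5: branches {C3, R4, L3, V1} → V_5 = 2.320+0.000j
Node n6: branches {R1, C2, R3, C3, L1, R5, R8} → V_6 = 0.02055+0.2150j
Source currents: i(V1)=-0.007549-0.02105j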